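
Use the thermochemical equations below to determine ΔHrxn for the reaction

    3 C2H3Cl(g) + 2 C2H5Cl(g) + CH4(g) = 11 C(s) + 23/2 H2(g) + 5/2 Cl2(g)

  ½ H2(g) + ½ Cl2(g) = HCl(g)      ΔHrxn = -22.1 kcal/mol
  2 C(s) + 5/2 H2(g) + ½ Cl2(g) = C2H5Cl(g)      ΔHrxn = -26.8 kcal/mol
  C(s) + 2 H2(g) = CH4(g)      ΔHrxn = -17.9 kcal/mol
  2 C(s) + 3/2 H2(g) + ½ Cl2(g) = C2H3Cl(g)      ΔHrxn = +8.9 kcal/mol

ΔHrxn = 44.8 kcal/mol

equation 1: not needed.
equation 2 reversed and × 2: (-2)·(-26.8) = +53.6 kcal/mol
equation 3 reversed: +17.9 kcal/mol
equation 4 reversed and × 3: (-3)·(+8.9) = -26.7 kcal/mol
ΔHrxn = (-2)·(-26.8) + (-1)·(-17.9) + (-3)·(+8.9) = 44.8 kcal/mol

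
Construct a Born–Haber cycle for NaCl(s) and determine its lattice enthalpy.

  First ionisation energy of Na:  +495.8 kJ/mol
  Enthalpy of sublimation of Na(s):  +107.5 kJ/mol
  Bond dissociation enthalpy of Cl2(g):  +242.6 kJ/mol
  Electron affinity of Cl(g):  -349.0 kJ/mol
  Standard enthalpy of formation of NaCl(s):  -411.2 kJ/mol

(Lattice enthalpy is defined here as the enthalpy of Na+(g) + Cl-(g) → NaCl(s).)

ΔHf° = 1·ΔHsub + 1·(ΣIE) + 1/2·D(Cl2) + 1·EA + U
-411.2 = 1·(+107.5) + 1·(+495.8) + 1/2·(+242.6) + 1·(-349.0) + U
U = -411.2 − (+375.6) = -786.8 kJ/mol

U = -786.8 kJ/mol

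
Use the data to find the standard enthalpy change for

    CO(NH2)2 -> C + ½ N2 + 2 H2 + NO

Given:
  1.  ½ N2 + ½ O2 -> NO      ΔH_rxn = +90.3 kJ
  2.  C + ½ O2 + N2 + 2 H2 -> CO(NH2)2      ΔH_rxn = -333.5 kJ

ΔH_rxn = 423.8 kJ

eq. 1 as written: +90.3 kJ
eq. 2 reversed: +333.5 kJ
ΔH_rxn = (+90.3) + (+333.5) = 423.8 kJ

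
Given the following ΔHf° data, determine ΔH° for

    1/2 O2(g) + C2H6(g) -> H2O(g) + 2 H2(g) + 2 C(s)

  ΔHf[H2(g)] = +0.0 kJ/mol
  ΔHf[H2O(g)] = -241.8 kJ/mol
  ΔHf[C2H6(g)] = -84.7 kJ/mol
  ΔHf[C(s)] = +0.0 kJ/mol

ΔH° = -157.1 kJ/mol

ΔH°rxn = Σ nΔHf°(products) − Σ nΔHf°(reactants).
Products: 1·(-241.8) + 2·(+0.0) + 2·(+0.0) = -241.8
Reactants: 1/2·(+0.0) + 1·(-84.7) = -84.7
ΔH° = (-241.8) − (-84.7) = -157.1 kJ/mol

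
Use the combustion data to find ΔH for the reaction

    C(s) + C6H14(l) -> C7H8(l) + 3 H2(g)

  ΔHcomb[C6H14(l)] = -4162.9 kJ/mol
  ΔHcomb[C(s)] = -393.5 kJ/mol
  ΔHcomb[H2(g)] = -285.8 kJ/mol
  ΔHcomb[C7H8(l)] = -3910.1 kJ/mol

With combustion enthalpies, reactants minus products:
= [1·(-393.5) + 1·(-4162.9)] − [1·(-3910.1) + 3·(-285.8)]
= 211.1 kJ/mol

ΔH = 211.1 kJ/mol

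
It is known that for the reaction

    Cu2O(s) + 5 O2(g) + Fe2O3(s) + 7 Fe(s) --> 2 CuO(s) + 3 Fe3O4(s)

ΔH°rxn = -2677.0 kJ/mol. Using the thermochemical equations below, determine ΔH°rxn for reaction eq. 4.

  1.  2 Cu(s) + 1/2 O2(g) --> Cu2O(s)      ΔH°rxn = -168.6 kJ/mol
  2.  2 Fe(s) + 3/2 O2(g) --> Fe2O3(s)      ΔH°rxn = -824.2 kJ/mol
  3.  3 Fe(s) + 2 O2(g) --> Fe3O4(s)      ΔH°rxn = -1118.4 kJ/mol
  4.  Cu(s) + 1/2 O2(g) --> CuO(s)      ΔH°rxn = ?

ΔH°rxn = -157.3 kJ/mol

eq. 1 reversed: +168.6 kJ/mol
eq. 2 reversed: +824.2 kJ/mol
eq. 3 × 3: (3)·(-1118.4) = -3355.2 kJ/mol
eq. 4 × 2: contributes 2·x
-2677.0 = (+168.6) + (+824.2) + (-3355.2) + 2·x
x = (-2677.0 − (-2362.4)) / (2) = -157.3 kJ/mol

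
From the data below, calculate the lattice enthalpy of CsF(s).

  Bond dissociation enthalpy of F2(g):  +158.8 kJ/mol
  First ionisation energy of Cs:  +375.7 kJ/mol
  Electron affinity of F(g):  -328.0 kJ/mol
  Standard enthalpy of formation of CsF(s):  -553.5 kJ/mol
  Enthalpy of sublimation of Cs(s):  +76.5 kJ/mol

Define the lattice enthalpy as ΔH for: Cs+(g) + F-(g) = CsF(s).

U = -757.1 kJ/mol

ΔHf° = 1·ΔHsub + 1·(ΣIE) + 1/2·D(F2) + 1·EA + U
-553.5 = 1·(+76.5) + 1·(+375.7) + 1/2·(+158.8) + 1·(-328.0) + U
U = -553.5 − (+203.6) = -757.1 kJ/mol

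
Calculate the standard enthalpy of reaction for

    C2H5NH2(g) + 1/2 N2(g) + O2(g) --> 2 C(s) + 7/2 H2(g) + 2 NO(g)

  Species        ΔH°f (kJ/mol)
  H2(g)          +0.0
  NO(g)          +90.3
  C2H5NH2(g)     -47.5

ΔH_rxn = 228.1 kJ/mol

Products: 2·(+0.0) + 7/2·(+0.0) + 2·(+90.3) = +180.6
Reactants: 1·(-47.5) + 1/2·(+0.0) + 1·(+0.0) = -47.5
ΔH_rxn = (+180.6) − (-47.5) = 228.1 kJ/mol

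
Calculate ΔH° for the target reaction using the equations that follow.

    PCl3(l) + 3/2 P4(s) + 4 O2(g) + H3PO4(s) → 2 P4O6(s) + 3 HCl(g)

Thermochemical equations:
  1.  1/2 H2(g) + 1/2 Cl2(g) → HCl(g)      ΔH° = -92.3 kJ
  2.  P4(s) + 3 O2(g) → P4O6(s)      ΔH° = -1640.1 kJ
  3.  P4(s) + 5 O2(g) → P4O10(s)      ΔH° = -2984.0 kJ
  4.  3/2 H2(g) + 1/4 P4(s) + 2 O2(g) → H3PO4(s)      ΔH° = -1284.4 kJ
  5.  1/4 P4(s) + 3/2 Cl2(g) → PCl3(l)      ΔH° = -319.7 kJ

eq. 1 × 3: (3)·(-92.3) = -276.9 kJ
eq. 2 × 2: (2)·(-1640.1) = -3280.2 kJ
eq. 3: not needed.
eq. 4 reversed: +1284.4 kJ
eq. 5 reversed: +319.7 kJ
Summing the manipulated equations, ΔH° = (-276.9) + (-3280.2) + (+1284.4) + (+319.7) = -1953.0 kJ

ΔH° = -1953.0 kJ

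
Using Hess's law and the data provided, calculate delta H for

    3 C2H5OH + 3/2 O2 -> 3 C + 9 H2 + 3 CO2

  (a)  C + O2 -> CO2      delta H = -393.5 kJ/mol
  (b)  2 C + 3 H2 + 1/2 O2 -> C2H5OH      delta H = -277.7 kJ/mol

(a) × 3: (3)·(-393.5) = -1180.5 kJ/mol
(b) reversed and × 3: (-3)·(-277.7) = +833.1 kJ/mol
delta H = (3)·(-393.5) + (-3)·(-277.7) = -347.4 kJ/mol

delta H = -347.4 kJ/mol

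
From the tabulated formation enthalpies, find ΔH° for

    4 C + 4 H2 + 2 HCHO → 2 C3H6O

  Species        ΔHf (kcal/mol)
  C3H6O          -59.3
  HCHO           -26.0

ΔH° = -66.6 kcal/mol

ΔH°rxn = Σ nΔHf°(products) − Σ nΔHf°(reactants).
Products: 2·(-59.3) = -118.6
Reactants: 4·(+0.0) + 4·(+0.0) + 2·(-26.0) = -52.0
ΔH° = (-118.6) − (-52.0) = -66.6 kcal/mol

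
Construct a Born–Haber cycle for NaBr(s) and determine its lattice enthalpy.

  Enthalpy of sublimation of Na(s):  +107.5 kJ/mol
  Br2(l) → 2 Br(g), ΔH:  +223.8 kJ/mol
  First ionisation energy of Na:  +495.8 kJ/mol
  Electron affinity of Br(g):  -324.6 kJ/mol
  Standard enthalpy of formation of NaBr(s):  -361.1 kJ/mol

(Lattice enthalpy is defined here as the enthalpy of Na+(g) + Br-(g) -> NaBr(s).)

ΔHf° = 1·ΔHsub + 1·(ΣIE) + 1/2·D(Br2) + 1·EA + U
-361.1 = 1·(+107.5) + 1·(+495.8) + 1/2·(+223.8) + 1·(-324.6) + U
U = -361.1 − (+390.6) = -751.7 kJ/mol

U = -751.7 kJ/mol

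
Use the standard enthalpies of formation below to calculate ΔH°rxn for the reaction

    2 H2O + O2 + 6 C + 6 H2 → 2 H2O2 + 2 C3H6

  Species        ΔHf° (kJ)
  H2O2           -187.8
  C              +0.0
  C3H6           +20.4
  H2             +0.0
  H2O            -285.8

ΔH°rxn = 236.8 kJ

ΔH°rxn = Σ nΔHf°(products) − Σ nΔHf°(reactants).
Products: 2·(-187.8) + 2·(+20.4) = -334.8
Reactants: 2·(-285.8) + 1·(+0.0) + 6·(+0.0) + 6·(+0.0) = -571.6
ΔH°rxn = (-334.8) − (-571.6) = 236.8 kJ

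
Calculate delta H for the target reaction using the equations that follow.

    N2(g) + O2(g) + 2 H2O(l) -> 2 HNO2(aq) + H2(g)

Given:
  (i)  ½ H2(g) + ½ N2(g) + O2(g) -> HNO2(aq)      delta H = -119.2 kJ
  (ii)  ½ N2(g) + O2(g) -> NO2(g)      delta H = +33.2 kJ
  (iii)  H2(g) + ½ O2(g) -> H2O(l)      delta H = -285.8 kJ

delta H = 333.2 kJ

(i) × 2 (×2 to match 2 HNO2(aq) in the target): (2)·(-119.2) = -238.4 kJ
(ii): not needed (NO2(g) appears nowhere else).
(iii) reversed and × 2 (reverse to put H2O(l) on the reactant side; ×2 to match 2 H2O(l) in the target): (-2)·(-285.8) = +571.6 kJ
delta H = (2)·(-119.2) + (-2)·(-285.8) = 333.2 kJ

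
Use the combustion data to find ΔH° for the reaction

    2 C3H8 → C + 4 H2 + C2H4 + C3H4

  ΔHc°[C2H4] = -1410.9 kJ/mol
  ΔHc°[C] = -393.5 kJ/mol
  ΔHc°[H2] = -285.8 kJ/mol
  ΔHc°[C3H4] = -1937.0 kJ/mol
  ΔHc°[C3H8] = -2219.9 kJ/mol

With combustion enthalpies, reactants minus products:
= [2·(-2219.9)] − [1·(-393.5) + 4·(-285.8) + 1·(-1410.9) + 1·(-1937.0)]
= 444.8 kJ/mol

ΔH° = 444.8 kJ/mol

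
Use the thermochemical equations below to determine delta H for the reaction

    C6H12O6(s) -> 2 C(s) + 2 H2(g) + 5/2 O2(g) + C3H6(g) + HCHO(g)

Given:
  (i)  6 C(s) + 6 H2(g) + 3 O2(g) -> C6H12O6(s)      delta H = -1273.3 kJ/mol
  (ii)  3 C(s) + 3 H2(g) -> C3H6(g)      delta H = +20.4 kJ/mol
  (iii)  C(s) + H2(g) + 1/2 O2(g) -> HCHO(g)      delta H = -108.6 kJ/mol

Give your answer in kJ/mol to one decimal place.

delta H = 1185.1 kJ/mol

(i) reversed: +1273.3 kJ/mol
(ii) as written: +20.4 kJ/mol
(iii) as written: -108.6 kJ/mol
delta H = (-1)·(-1273.3) + (1)·(+20.4) + (1)·(-108.6) = 1185.1 kJ/mol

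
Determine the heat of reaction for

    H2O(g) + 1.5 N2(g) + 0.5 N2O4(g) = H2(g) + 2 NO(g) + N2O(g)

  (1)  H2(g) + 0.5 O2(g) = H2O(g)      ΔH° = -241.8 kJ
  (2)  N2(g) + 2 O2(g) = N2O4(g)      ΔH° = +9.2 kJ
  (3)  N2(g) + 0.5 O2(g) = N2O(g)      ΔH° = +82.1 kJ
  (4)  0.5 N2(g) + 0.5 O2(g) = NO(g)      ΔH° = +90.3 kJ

(1) reversed: +241.8 kJ
(2) reversed and × 1/2: (-1/2)·(+9.2) = -4.6 kJ
(3) as written: +82.1 kJ
(4) × 2: (2)·(+90.3) = +180.6 kJ
ΔH° = (-1)·(-241.8) + (-1/2)·(+9.2) + (1)·(+82.1) + (2)·(+90.3) = 499.9 kJ

ΔH° = 499.9 kJ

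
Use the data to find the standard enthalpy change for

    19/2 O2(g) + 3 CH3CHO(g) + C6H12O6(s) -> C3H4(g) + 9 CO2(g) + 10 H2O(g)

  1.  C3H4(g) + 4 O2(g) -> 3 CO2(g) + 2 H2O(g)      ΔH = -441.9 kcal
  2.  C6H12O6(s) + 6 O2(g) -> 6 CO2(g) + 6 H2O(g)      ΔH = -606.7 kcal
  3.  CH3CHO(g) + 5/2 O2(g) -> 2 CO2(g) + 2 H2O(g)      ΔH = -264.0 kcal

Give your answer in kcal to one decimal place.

ΔH = -956.8 kcal

eq. 1 reversed (reverse to put C3H4(g) on the product side): +441.9 kcal
eq. 2 as written (C6H12O6(s) already on the reactant side): -606.7 kcal
eq. 3 × 3 (×3 to match 3 CH3CHO(g) in the target): (3)·(-264.0) = -792.0 kcal
ΔH = (+441.9) + (-606.7) + (-792.0) = -956.8 kcal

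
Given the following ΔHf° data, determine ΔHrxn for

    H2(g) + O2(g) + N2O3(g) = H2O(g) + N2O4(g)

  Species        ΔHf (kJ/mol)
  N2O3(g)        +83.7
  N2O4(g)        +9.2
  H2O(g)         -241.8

ΔH°rxn = Σ nΔHf°(products) − Σ nΔHf°(reactants).
Products: 1·(-241.8) + 1·(+9.2) = -232.6
Reactants: 1·(+0.0) + 1·(+0.0) + 1·(+83.7) = +83.7
ΔHrxn = (-232.6) − (+83.7) = -316.3 kJ/mol

ΔHrxn = -316.3 kJ/mol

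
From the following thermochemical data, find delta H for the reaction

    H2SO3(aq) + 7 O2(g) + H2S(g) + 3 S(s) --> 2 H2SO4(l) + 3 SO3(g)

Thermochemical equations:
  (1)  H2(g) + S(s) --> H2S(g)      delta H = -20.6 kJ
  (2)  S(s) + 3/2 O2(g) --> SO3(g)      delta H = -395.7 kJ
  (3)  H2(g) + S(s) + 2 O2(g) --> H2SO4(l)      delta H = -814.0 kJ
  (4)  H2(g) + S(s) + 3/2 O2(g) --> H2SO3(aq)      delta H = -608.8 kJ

(1) reversed (reverse to put H2S(g) on the reactant side): +20.6 kJ
(2) × 3 (×3 to match 3 SO3(g) in the target): (3)·(-395.7) = -1187.1 kJ
(3) × 2 (×2 to match 2 H2SO4(l) in the target): (2)·(-814.0) = -1628.0 kJ
(4) reversed (reverse to put H2SO3(aq) on the reactant side): +608.8 kJ
Combining the equations, delta H = (-1)·(-20.6) + (3)·(-395.7) + (2)·(-814.0) + (-1)·(-608.8) = -2185.7 kJ

delta H = -2185.7 kJ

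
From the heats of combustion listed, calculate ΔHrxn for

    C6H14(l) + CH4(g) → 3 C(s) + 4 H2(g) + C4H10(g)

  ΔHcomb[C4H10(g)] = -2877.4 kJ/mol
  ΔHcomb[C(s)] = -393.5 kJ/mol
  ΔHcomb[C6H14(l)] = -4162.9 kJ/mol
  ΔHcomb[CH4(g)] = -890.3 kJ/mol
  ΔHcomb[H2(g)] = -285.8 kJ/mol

ΔHrxn = 147.9 kJ/mol

Using ΔH = Σ nΔHc°(reactants) − Σ nΔHc°(products):
= [1·(-4162.9) + 1·(-890.3)] − [3·(-393.5) + 4·(-285.8) + 1·(-2877.4)]
= 147.9 kJ/mol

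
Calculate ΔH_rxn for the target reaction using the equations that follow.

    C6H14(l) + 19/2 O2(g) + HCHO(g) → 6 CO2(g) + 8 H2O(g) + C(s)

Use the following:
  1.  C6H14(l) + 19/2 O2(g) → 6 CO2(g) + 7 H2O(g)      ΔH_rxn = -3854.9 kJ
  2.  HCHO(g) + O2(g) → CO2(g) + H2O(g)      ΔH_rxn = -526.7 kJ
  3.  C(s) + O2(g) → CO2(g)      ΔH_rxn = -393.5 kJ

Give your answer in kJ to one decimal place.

eq. 1 as written: -3854.9 kJ
eq. 2 as written: -526.7 kJ
eq. 3 reversed: +393.5 kJ
Since enthalpy is a state function, ΔH_rxn = (1)·(-3854.9) + (1)·(-526.7) + (-1)·(-393.5) = -3988.1 kJ

ΔH_rxn = -3988.1 kJ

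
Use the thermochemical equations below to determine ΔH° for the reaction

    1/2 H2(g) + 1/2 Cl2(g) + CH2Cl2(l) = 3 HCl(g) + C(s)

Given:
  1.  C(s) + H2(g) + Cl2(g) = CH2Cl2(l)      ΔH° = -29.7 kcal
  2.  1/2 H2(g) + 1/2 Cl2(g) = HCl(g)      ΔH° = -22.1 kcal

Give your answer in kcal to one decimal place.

eq. 1 reversed: +29.7 kcal
eq. 2 × 3: (3)·(-22.1) = -66.3 kcal
ΔH° = (+29.7) + (-66.3) = -36.6 kcal

ΔH° = -36.6 kcal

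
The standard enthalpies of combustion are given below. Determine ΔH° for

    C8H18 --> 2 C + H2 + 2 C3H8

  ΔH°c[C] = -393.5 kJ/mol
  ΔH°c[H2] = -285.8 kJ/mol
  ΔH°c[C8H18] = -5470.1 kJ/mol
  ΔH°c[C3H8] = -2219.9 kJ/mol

ΔH° = 42.5 kJ/mol

With combustion enthalpies, reactants minus products:
= [1·(-5470.1)] − [2·(-393.5) + 1·(-285.8) + 2·(-2219.9)]
= 42.5 kJ/mol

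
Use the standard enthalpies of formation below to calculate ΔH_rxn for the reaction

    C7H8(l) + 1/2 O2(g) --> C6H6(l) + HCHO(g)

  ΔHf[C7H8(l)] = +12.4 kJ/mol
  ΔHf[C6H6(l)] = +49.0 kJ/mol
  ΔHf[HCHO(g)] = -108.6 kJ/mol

Products: 1·(+49.0) + 1·(-108.6) = -59.6
Reactants: 1·(+12.4) + 1/2·(+0.0) = +12.4
ΔH_rxn = (-59.6) − (+12.4) = -72.0 kJ/mol

ΔH_rxn = -72.0 kJ/mol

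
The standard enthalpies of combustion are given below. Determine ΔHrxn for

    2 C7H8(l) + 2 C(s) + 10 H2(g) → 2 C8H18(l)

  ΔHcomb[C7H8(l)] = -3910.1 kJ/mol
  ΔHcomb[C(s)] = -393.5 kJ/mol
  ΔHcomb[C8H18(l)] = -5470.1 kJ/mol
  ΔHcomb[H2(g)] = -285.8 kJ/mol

Using ΔH = Σ nΔHc°(reactants) − Σ nΔHc°(products):
= [2·(-3910.1) + 2·(-393.5) + 10·(-285.8)] − [2·(-5470.1)]
= -525.0 kJ/mol

ΔHrxn = -525.0 kJ/mol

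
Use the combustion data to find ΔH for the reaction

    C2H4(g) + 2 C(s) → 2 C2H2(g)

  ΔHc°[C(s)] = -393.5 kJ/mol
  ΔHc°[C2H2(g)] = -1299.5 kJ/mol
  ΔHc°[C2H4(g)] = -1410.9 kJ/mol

Using ΔH = Σ nΔHc°(reactants) − Σ nΔHc°(products):
= [1·(-1410.9) + 2·(-393.5)] − [2·(-1299.5)]
= 401.1 kJ/mol

ΔH = 401.1 kJ/mol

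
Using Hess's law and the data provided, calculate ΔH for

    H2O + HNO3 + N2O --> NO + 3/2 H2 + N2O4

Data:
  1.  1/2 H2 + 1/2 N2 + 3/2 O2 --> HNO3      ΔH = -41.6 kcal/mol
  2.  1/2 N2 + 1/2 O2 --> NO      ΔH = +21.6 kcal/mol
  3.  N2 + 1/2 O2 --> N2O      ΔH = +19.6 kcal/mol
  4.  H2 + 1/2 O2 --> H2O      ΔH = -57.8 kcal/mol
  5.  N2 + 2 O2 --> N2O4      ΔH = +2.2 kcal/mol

eq. 1 reversed (HNO3 must end up as a reactant): +41.6 kcal/mol
eq. 2 as written (NO already on the product side): +21.6 kcal/mol
eq. 3 reversed (reverse to put N2O on the reactant side): -19.6 kcal/mol
eq. 4 reversed (H2O must end up as a reactant): +57.8 kcal/mol
eq. 5 as written (N2O4 already on the product side): +2.2 kcal/mol
Combining the equations, ΔH = (-1)·(-41.6) + (1)·(+21.6) + (-1)·(+19.6) + (-1)·(-57.8) + (1)·(+2.2) = 103.6 kcal/mol

ΔH = 103.6 kcal/mol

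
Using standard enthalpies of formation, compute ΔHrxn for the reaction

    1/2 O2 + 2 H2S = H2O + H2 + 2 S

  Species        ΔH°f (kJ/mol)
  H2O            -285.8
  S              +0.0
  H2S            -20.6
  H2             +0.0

Products: 1·(-285.8) + 1·(+0.0) + 2·(+0.0) = -285.8
Reactants: 1/2·(+0.0) + 2·(-20.6) = -41.2
ΔHrxn = (-285.8) − (-41.2) = -244.6 kJ/mol

ΔHrxn = -244.6 kJ/mol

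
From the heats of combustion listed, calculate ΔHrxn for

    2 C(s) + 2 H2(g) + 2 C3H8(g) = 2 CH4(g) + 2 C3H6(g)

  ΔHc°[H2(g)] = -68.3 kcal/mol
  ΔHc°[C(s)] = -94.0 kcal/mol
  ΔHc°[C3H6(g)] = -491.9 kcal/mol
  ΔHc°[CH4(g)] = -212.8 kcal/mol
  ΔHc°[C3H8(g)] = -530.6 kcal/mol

With combustion enthalpies, reactants minus products:
= [2·(-94.0) + 2·(-68.3) + 2·(-530.6)] − [2·(-212.8) + 2·(-491.9)]
= 23.6 kcal/mol

ΔHrxn = 23.6 kcal/mol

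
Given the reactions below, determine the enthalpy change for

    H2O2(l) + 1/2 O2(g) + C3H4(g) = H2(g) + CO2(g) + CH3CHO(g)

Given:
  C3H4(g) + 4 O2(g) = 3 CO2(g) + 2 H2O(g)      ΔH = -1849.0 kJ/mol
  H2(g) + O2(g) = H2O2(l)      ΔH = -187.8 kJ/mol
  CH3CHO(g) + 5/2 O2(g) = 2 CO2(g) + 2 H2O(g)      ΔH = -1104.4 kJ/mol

ΔH = -556.8 kJ/mol

equation 1 as written (C3H4(g) already on the reactant side): -1849.0 kJ/mol
equation 2 reversed (H2O2(l) must end up as a reactant): +187.8 kJ/mol
equation 3 reversed (CH3CHO(g) must end up as a product): +1104.4 kJ/mol
ΔH = (-1849.0) + (+187.8) + (+1104.4) = -556.8 kJ/mol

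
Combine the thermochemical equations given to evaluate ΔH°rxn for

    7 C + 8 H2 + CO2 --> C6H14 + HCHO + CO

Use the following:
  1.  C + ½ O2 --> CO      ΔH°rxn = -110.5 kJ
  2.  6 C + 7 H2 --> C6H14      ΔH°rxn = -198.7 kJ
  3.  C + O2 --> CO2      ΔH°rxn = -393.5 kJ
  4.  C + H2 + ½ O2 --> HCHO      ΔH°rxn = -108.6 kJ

ΔH°rxn = -24.3 kJ

eq. 1 as written: -110.5 kJ
eq. 2 as written: -198.7 kJ
eq. 3 reversed: +393.5 kJ
eq. 4 as written: -108.6 kJ
Summing the manipulated equations, ΔH°rxn = (-110.5) + (-198.7) + (+393.5) + (-108.6) = -24.3 kJ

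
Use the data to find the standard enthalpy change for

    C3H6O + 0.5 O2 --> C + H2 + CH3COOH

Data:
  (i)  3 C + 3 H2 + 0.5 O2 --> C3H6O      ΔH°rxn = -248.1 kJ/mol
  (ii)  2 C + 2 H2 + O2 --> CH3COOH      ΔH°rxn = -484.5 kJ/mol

ΔH°rxn = -236.4 kJ/mol

(i) reversed (reverse to put C3H6O on the reactant side): +248.1 kJ/mol
(ii) as written (CH3COOH already on the product side): -484.5 kJ/mol
By Hess's law, ΔH°rxn = (-1)·(-248.1) + (1)·(-484.5) = -236.4 kJ/mol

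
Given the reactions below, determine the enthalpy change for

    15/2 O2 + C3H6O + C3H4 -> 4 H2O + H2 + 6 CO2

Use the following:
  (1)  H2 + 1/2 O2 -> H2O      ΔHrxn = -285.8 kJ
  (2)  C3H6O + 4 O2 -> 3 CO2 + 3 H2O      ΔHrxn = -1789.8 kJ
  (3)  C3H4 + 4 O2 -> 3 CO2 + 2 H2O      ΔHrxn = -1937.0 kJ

ΔHrxn = -3441.0 kJ

(1) reversed (H2 must end up as a product): +285.8 kJ
(2) as written (C3H6O already on the reactant side): -1789.8 kJ
(3) as written (C3H4 already on the reactant side): -1937.0 kJ
Combining the equations, ΔHrxn = (-1)·(-285.8) + (1)·(-1789.8) + (1)·(-1937.0) = -3441.0 kJ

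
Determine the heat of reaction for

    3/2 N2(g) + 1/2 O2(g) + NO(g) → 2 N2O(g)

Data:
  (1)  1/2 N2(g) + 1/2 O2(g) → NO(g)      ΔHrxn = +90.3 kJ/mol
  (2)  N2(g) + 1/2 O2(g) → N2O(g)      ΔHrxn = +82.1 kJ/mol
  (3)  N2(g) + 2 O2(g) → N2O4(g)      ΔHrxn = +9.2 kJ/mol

(1) reversed (reverse to put NO(g) on the reactant side): -90.3 kJ/mol
(2) × 2 (×2 to match 2 N2O(g) in the target): (2)·(+82.1) = +164.2 kJ/mol
(3): not needed (N2O4(g) appears nowhere else).
Combining the equations, ΔHrxn = (-90.3) + (+164.2) = 73.9 kJ/mol

ΔHrxn = 73.9 kJ/mol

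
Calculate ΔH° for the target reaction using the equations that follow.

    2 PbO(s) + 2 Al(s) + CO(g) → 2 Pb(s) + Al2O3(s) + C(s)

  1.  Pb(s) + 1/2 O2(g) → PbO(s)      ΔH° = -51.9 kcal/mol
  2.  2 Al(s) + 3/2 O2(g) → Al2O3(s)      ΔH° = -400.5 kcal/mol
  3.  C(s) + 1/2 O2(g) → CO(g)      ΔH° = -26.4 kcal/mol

eq. 1 reversed and × 2 (reverse to put PbO(s) on the reactant side; scale by 2 for the 2 PbO(s)): (-2)·(-51.9) = +103.8 kcal/mol
eq. 2 as written (Al2O3(s) already on the product side): -400.5 kcal/mol
eq. 3 reversed (CO(g) must end up as a reactant): +26.4 kcal/mol
Since enthalpy is a state function, ΔH° = (+103.8) + (-400.5) + (+26.4) = -270.3 kcal/mol

ΔH° = -270.3 kcal/mol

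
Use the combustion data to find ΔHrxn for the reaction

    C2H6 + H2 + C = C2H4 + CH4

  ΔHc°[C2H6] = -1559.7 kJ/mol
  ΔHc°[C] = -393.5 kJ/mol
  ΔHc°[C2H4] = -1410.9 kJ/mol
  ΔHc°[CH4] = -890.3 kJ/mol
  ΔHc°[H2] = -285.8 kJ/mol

ΔHrxn = 62.2 kJ/mol

Using ΔH = Σ nΔHc°(reactants) − Σ nΔHc°(products):
= [1·(-1559.7) + 1·(-285.8) + 1·(-393.5)] − [1·(-1410.9) + 1·(-890.3)]
= 62.2 kJ/mol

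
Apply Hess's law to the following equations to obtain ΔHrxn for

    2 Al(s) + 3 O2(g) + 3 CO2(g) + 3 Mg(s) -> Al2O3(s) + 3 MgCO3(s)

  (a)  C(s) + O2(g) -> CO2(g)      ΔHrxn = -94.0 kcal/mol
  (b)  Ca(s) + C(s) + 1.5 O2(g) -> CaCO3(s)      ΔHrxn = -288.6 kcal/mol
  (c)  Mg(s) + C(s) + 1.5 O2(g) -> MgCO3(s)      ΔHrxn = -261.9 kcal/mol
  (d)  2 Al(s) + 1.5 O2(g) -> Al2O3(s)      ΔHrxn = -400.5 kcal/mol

(a) reversed and × 3: (-3)·(-94.0) = +282.0 kcal/mol
(b): not needed.
(c) × 3: (3)·(-261.9) = -785.7 kcal/mol
(d) as written: -400.5 kcal/mol
ΔHrxn = (-3)·(-94.0) + (3)·(-261.9) + (1)·(-400.5) = -904.2 kcal/mol

ΔHrxn = -904.2 kcal/mol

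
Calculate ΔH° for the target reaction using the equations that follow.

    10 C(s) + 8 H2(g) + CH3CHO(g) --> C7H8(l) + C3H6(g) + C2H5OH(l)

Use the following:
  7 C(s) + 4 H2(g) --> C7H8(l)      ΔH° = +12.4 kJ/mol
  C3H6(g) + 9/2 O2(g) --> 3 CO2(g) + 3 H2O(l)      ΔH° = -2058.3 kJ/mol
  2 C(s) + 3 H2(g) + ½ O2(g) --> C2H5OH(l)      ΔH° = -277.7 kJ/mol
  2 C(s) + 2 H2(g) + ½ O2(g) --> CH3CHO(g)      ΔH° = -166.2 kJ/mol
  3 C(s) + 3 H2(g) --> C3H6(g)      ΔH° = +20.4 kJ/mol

ΔH° = -78.7 kJ/mol

equation 1 as written (C7H8(l) already on the product side): +12.4 kJ/mol
equation 2: not needed (CO2(g) appears nowhere else).
equation 3 as written (C2H5OH(l) already on the product side): -277.7 kJ/mol
equation 4 reversed (CH3CHO(g) must end up as a reactant): +166.2 kJ/mol
equation 5 as written: +20.4 kJ/mol
Summing the manipulated equations, ΔH° = (+12.4) + (-277.7) + (+166.2) + (+20.4) = -78.7 kJ/mol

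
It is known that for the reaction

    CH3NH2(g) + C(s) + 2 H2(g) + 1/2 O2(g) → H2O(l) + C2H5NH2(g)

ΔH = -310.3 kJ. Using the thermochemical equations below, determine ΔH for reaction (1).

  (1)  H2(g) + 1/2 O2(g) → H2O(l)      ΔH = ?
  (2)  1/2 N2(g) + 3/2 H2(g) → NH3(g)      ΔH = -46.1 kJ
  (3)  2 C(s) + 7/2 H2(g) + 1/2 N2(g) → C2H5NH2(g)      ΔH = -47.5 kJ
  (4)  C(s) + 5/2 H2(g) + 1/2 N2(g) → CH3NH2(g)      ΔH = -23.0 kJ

ΔH = -285.8 kJ

(1) as written: contributes x
(2): not needed.
(3) as written: -47.5 kJ
(4) reversed: +23.0 kJ
-310.3 = (-47.5) + (+23.0) + x
x = (-310.3 − (-24.5)) / (1) = -285.8 kJ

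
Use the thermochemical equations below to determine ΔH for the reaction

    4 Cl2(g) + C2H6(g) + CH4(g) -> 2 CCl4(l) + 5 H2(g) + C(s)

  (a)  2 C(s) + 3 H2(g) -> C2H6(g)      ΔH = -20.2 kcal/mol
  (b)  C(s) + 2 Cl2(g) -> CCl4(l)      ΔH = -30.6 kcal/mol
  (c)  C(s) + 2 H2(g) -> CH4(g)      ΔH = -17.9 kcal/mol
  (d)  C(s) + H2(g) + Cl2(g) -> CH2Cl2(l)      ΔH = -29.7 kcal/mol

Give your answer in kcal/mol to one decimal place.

(a) reversed (C2H6(g) must end up as a reactant): +20.2 kcal/mol
(b) × 2 (×2 to match 2 CCl4(l) in the target): (2)·(-30.6) = -61.2 kcal/mol
(c) reversed (CH4(g) must end up as a reactant): +17.9 kcal/mol
(d): not needed (CH2Cl2(l) appears nowhere else).
Combining the equations, ΔH = (-1)·(-20.2) + (2)·(-30.6) + (-1)·(-17.9) = -23.1 kcal/mol

ΔH = -23.1 kcal/mol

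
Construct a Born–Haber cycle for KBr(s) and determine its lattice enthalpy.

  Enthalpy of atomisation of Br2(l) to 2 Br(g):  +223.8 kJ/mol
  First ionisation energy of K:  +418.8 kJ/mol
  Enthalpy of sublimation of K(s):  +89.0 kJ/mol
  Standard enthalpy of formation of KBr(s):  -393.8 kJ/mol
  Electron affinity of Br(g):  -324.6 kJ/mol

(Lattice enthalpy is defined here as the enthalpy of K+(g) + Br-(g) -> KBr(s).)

U = -688.9 kJ/mol

ΔHf° = 1·ΔHsub + 1·(ΣIE) + 1/2·D(Br2) + 1·EA + U
-393.8 = 1·(+89.0) + 1·(+418.8) + 1/2·(+223.8) + 1·(-324.6) + U
U = -393.8 − (+295.1) = -688.9 kJ/mol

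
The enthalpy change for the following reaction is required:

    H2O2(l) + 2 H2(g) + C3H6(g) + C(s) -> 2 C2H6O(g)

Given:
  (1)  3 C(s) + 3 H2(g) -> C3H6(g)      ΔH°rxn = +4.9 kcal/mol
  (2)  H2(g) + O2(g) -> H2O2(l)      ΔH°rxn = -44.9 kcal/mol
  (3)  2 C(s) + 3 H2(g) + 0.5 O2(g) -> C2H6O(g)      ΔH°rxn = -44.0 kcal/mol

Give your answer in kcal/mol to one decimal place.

(1) reversed: -4.9 kcal/mol
(2) reversed: +44.9 kcal/mol
(3) × 2: (2)·(-44.0) = -88.0 kcal/mol
ΔH°rxn = (-1)·(+4.9) + (-1)·(-44.9) + (2)·(-44.0) = -48.0 kcal/mol

ΔH°rxn = -48.0 kcal/mol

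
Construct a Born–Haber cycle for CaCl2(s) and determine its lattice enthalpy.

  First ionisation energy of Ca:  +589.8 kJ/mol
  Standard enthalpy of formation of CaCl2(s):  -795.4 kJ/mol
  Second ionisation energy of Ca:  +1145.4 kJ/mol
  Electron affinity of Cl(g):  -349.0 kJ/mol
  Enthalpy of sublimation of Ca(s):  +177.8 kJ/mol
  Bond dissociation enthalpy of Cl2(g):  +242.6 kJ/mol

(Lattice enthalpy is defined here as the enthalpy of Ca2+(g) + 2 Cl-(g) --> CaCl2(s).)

U = -2253.0 kJ/mol

ΔHf° = 1·ΔHsub + 1·(ΣIE) + 1·D(Cl2) + 2·EA + U
-795.4 = 1·(+177.8) + 1·(+1735.2) + 1·(+242.6) + 2·(-349.0) + U
U = -795.4 − (+1457.6) = -2253.0 kJ/mol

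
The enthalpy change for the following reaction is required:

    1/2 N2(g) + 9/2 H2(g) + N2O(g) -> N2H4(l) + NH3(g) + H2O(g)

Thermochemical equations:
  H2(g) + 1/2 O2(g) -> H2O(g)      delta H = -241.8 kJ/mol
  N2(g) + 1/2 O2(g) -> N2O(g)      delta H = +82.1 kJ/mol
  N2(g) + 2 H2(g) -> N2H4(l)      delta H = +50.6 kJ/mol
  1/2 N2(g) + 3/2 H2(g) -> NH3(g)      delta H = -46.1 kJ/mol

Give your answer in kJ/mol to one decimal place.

delta H = -319.4 kJ/mol

equation 1 as written: -241.8 kJ/mol
equation 2 reversed: -82.1 kJ/mol
equation 3 as written: +50.6 kJ/mol
equation 4 as written: -46.1 kJ/mol
delta H = (-241.8) + (-82.1) + (+50.6) + (-46.1) = -319.4 kJ/mol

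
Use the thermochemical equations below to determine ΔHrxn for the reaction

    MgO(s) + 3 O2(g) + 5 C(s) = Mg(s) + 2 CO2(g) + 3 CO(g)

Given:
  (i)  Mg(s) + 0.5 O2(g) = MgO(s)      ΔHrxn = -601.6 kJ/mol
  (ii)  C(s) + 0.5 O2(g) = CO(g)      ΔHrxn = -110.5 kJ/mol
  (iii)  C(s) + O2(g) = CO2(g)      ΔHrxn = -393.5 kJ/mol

ΔHrxn = -516.9 kJ/mol

(i) reversed: +601.6 kJ/mol
(ii) × 3: (3)·(-110.5) = -331.5 kJ/mol
(iii) × 2: (2)·(-393.5) = -787.0 kJ/mol
Combining the equations, ΔHrxn = (-1)·(-601.6) + (3)·(-110.5) + (2)·(-393.5) = -516.9 kJ/mol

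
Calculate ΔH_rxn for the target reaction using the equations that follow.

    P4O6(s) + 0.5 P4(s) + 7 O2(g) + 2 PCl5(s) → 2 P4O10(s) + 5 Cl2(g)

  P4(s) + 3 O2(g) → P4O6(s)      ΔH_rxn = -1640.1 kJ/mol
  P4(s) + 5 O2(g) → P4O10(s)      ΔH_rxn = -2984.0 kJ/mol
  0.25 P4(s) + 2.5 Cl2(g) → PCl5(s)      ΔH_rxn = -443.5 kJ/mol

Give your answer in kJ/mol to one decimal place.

ΔH_rxn = -3440.9 kJ/mol

equation 1 reversed: +1640.1 kJ/mol
equation 2 × 2: (2)·(-2984.0) = -5968.0 kJ/mol
equation 3 reversed and × 2: (-2)·(-443.5) = +887.0 kJ/mol
ΔH_rxn = (+1640.1) + (-5968.0) + (+887.0) = -3440.9 kJ/mol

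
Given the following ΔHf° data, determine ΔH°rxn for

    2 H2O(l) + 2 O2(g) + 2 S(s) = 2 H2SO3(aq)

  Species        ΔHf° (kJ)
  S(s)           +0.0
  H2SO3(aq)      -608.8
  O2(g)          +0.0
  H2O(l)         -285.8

ΔH°rxn = -646.0 kJ

Products: 2·(-608.8) = -1217.6
Reactants: 2·(-285.8) + 2·(+0.0) + 2·(+0.0) = -571.6
ΔH°rxn = (-1217.6) − (-571.6) = -646.0 kJ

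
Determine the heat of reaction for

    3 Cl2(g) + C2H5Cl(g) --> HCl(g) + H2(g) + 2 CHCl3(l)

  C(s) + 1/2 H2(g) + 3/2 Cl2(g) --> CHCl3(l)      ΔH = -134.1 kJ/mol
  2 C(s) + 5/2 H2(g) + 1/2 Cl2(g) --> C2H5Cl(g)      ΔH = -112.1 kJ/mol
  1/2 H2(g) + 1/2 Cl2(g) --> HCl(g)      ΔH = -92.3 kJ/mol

ΔH = -248.4 kJ/mol

equation 1 × 2 (×2 to match 2 CHCl3(l) in the target): (2)·(-134.1) = -268.2 kJ/mol
equation 2 reversed (C2H5Cl(g) must end up as a reactant): +112.1 kJ/mol
equation 3 as written (HCl(g) already on the product side): -92.3 kJ/mol
ΔH = (-268.2) + (+112.1) + (-92.3) = -248.4 kJ/mol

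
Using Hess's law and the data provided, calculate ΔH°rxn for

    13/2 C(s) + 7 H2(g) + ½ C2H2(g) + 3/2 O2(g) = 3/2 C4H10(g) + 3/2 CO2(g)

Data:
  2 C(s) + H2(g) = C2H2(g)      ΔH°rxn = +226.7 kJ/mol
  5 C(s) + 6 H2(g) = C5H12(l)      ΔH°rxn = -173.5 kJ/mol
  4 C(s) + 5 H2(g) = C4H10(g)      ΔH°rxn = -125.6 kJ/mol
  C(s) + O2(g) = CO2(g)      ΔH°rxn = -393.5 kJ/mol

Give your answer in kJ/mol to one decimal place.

equation 1 reversed and × 1/2: (-1/2)·(+226.7) = -113.35 kJ/mol
equation 2: not needed.
equation 3 × 3/2: (3/2)·(-125.6) = -188.4 kJ/mol
equation 4 × 3/2: (3/2)·(-393.5) = -590.25 kJ/mol
Since enthalpy is a state function, ΔH°rxn = (-113.35) + (-188.4) + (-590.25) = -892.0 kJ/mol

ΔH°rxn = -892.0 kJ/mol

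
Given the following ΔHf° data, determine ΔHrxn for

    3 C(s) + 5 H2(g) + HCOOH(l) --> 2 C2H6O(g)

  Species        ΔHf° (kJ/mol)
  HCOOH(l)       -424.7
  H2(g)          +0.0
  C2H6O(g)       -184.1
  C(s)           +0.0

ΔH°rxn = Σ nΔHf°(products) − Σ nΔHf°(reactants).
Products: 2·(-184.1) = -368.2
Reactants: 3·(+0.0) + 5·(+0.0) + 1·(-424.7) = -424.7
ΔHrxn = (-368.2) − (-424.7) = 56.5 kJ/mol

ΔHrxn = 56.5 kJ/mol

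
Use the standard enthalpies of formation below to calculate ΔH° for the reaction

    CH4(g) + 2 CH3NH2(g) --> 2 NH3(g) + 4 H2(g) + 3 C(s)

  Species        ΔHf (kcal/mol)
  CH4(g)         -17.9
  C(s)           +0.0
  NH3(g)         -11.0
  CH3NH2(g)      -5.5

ΔH° = 6.9 kcal/mol

Products: 2·(-11.0) + 4·(+0.0) + 3·(+0.0) = -22.0
Reactants: 1·(-17.9) + 2·(-5.5) = -28.9
ΔH° = (-22.0) − (-28.9) = 6.9 kcal/mol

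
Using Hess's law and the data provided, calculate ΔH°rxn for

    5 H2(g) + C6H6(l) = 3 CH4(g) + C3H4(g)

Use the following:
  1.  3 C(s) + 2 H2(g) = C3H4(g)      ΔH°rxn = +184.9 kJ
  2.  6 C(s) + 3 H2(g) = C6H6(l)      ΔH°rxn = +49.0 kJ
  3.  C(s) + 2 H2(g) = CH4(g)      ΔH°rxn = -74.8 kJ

eq. 1 as written: +184.9 kJ
eq. 2 reversed: -49.0 kJ
eq. 3 × 3: (3)·(-74.8) = -224.4 kJ
ΔH°rxn = (1)·(+184.9) + (-1)·(+49.0) + (3)·(-74.8) = -88.5 kJ

ΔH°rxn = -88.5 kJ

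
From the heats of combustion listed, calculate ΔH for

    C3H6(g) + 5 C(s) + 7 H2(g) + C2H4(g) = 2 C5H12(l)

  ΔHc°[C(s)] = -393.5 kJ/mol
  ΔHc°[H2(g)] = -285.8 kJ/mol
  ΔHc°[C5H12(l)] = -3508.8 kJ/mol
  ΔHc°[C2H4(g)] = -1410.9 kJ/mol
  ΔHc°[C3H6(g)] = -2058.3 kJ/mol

Using ΔH = Σ nΔHc°(reactants) − Σ nΔHc°(products):
= [1·(-2058.3) + 5·(-393.5) + 7·(-285.8) + 1·(-1410.9)] − [2·(-3508.8)]
= -419.7 kJ/mol

ΔH = -419.7 kJ/mol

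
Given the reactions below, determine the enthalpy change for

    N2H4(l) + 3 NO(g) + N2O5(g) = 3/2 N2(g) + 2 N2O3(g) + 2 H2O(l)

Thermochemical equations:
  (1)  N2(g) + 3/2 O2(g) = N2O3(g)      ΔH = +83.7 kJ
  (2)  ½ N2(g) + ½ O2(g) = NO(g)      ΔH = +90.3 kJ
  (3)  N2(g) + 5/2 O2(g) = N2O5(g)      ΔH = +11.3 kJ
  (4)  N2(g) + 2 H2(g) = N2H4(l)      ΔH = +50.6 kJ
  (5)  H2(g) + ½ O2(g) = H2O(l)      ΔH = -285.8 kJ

(1) × 2 (×2 to match 2 N2O3(g) in the target): (2)·(+83.7) = +167.4 kJ
(2) reversed and × 3 (NO(g) must end up as a reactant; ×3 to match 3 NO(g) in the target): (-3)·(+90.3) = -270.9 kJ
(3) reversed (reverse to put N2O5(g) on the reactant side): -11.3 kJ
(4) reversed (N2H4(l) must end up as a reactant): -50.6 kJ
(5) × 2 (scale by 2 for the 2 H2O(l)): (2)·(-285.8) = -571.6 kJ
Combining the equations, ΔH = (2)·(+83.7) + (-3)·(+90.3) + (-1)·(+11.3) + (-1)·(+50.6) + (2)·(-285.8) = -737.0 kJ

ΔH = -737.0 kJ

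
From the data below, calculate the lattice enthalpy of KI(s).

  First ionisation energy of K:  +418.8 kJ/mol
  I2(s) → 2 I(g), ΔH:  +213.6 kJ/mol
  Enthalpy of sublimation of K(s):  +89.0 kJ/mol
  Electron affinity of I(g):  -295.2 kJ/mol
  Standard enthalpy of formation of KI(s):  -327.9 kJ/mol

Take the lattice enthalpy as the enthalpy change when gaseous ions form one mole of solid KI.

ΔHf° = 1·ΔHsub + 1·(ΣIE) + 1/2·D(I2) + 1·EA + U
-327.9 = 1·(+89.0) + 1·(+418.8) + 1/2·(+213.6) + 1·(-295.2) + U
U = -327.9 − (+319.4) = -647.3 kJ/mol

U = -647.3 kJ/mol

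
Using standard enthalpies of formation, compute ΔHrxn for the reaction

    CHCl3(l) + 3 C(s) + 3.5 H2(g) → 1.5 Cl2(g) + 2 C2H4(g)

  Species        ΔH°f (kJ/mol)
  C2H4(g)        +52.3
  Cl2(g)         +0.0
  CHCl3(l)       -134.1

ΔHrxn = 238.7 kJ/mol

ΔH°rxn = Σ nΔHf°(products) − Σ nΔHf°(reactants).
Products: 3/2·(+0.0) + 2·(+52.3) = +104.6
Reactants: 1·(-134.1) + 3·(+0.0) + 7/2·(+0.0) = -134.1
ΔHrxn = (+104.6) − (-134.1) = 238.7 kJ/mol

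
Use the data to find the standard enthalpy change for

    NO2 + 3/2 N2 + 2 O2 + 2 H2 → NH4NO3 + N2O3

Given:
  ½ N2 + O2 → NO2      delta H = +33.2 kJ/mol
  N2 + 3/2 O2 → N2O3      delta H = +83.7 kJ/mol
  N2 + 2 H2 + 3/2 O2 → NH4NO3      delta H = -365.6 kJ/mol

equation 1 reversed: -33.2 kJ/mol
equation 2 as written: +83.7 kJ/mol
equation 3 as written: -365.6 kJ/mol
delta H = (-1)·(+33.2) + (1)·(+83.7) + (1)·(-365.6) = -315.1 kJ/mol

delta H = -315.1 kJ/mol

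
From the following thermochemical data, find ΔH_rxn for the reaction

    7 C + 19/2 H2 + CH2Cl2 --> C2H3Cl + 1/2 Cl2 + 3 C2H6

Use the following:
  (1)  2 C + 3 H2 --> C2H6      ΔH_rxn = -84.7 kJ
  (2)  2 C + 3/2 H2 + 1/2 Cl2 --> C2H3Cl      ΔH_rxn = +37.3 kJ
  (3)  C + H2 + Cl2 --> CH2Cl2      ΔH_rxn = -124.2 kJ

(1) × 3 (×3 to match 3 C2H6 in the target): (3)·(-84.7) = -254.1 kJ
(2) as written (C2H3Cl already on the product side): +37.3 kJ
(3) reversed (CH2Cl2 must end up as a reactant): +124.2 kJ
ΔH_rxn = (3)·(-84.7) + (1)·(+37.3) + (-1)·(-124.2) = -92.6 kJ

ΔH_rxn = -92.6 kJ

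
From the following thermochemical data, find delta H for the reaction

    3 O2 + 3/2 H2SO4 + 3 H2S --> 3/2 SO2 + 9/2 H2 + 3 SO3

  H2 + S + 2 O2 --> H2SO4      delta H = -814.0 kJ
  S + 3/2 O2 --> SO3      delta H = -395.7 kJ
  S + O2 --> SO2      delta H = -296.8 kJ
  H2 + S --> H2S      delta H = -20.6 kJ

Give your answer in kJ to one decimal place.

equation 1 reversed and × 3/2 (reverse to put H2SO4 on the reactant side; scale by 3/2 for the 3/2 H2SO4): (-3/2)·(-814.0) = +1221.0 kJ
equation 2 × 3 (scale by 3 for the 3 SO3): (3)·(-395.7) = -1187.1 kJ
equation 3 × 3/2 (scale by 3/2 for the 3/2 SO2): (3/2)·(-296.8) = -445.2 kJ
equation 4 reversed and × 3 (H2S must end up as a reactant; scale by 3 for the 3 H2S): (-3)·(-20.6) = +61.8 kJ
Combining the equations, delta H = (-3/2)·(-814.0) + (3)·(-395.7) + (3/2)·(-296.8) + (-3)·(-20.6) = -349.5 kJ

delta H = -349.5 kJ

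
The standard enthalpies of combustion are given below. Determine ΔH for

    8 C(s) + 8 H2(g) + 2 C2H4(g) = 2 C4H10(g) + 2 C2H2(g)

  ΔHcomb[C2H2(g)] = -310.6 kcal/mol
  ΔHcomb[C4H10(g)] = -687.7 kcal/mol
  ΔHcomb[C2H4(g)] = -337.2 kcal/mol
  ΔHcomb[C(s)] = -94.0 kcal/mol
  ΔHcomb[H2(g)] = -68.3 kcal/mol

ΔH = 23.8 kcal/mol

Using ΔH = Σ nΔHc°(reactants) − Σ nΔHc°(products):
= [8·(-94.0) + 8·(-68.3) + 2·(-337.2)] − [2·(-687.7) + 2·(-310.6)]
= 23.8 kcal/mol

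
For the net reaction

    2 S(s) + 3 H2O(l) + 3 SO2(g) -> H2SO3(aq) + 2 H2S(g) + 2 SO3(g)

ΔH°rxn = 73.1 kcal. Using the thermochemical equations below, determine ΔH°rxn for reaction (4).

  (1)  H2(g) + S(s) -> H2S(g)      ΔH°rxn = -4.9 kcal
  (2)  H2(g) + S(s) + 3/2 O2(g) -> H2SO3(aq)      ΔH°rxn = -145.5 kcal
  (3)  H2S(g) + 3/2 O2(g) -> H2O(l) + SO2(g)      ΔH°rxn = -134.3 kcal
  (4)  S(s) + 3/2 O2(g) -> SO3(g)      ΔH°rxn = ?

(1) reversed: +4.9 kcal
(2) as written (H2SO3(aq) already on the product side): -145.5 kcal
(3) reversed and × 3 (H2O(l) must end up as a reactant; scale by 3 for the 3 H2O(l)): (-3)·(-134.3) = +402.9 kcal
(4) × 2 (×2 to match 2 SO3(g) in the target): contributes 2·x
+73.1 = (+4.9) + (-145.5) + (+402.9) + 2·x
x = (+73.1 − (+262.3)) / (2) = -94.6 kcal

ΔH°rxn = -94.6 kcal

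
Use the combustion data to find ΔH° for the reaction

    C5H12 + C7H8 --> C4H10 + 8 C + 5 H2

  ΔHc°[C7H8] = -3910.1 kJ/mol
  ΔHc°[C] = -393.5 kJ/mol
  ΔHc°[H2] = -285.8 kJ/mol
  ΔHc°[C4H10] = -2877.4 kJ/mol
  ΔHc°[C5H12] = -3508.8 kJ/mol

ΔH° = 35.5 kJ/mol

Using ΔH = Σ nΔHc°(reactants) − Σ nΔHc°(products):
= [1·(-3508.8) + 1·(-3910.1)] − [1·(-2877.4) + 8·(-393.5) + 5·(-285.8)]
= 35.5 kJ/mol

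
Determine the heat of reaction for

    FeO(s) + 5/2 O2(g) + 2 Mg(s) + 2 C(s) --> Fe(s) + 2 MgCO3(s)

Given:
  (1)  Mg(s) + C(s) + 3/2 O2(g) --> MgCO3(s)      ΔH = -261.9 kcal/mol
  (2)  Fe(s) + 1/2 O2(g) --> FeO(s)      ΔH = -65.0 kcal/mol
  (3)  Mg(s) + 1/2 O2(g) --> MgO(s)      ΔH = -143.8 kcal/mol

(1) × 2: (2)·(-261.9) = -523.8 kcal/mol
(2) reversed: +65.0 kcal/mol
(3): not needed.
Combining the equations, ΔH = (-523.8) + (+65.0) = -458.8 kcal/mol

ΔH = -458.8 kcal/mol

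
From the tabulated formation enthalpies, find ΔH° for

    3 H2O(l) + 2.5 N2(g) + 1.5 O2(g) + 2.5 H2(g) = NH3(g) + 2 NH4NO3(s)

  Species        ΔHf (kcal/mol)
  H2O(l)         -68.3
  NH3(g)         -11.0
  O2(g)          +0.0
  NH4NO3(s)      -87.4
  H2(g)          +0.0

ΔH° = 19.1 kcal/mol

Products: 1·(-11.0) + 2·(-87.4) = -185.8
Reactants: 3·(-68.3) + 5/2·(+0.0) + 3/2·(+0.0) + 5/2·(+0.0) = -204.9
ΔH° = (-185.8) − (-204.9) = 19.1 kcal/mol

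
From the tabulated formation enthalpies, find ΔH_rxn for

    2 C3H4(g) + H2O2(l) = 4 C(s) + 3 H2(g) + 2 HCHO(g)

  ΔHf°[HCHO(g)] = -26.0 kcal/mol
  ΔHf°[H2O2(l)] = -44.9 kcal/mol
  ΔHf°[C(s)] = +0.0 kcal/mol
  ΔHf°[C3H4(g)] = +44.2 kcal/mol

ΔH_rxn = -95.5 kcal/mol

ΔH°rxn = Σ nΔHf°(products) − Σ nΔHf°(reactants).
Products: 4·(+0.0) + 3·(+0.0) + 2·(-26.0) = -52.0
Reactants: 2·(+44.2) + 1·(-44.9) = +43.5
ΔH_rxn = (-52.0) − (+43.5) = -95.5 kcal/mol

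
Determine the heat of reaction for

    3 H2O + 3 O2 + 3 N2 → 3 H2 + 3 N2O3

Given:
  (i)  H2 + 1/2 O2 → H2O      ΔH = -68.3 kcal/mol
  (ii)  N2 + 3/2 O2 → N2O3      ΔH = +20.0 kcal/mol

ΔH = 264.9 kcal/mol

(i) reversed and × 3 (reverse to put H2O on the reactant side; scale by 3 for the 3 H2O): (-3)·(-68.3) = +204.9 kcal/mol
(ii) × 3 (scale by 3 for the 3 N2O3): (3)·(+20.0) = +60.0 kcal/mol
ΔH = (+204.9) + (+60.0) = 264.9 kcal/mol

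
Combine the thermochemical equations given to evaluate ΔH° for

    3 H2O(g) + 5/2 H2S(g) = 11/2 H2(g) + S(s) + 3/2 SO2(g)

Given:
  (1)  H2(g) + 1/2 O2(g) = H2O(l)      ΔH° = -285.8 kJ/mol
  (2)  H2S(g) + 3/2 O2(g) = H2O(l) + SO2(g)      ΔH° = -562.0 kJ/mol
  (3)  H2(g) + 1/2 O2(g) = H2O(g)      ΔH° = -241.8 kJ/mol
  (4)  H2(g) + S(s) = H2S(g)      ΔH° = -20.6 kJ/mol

(1) reversed and × 3/2: (-3/2)·(-285.8) = +428.7 kJ/mol
(2) × 3/2 (scale by 3/2 for the 3/2 SO2(g)): (3/2)·(-562.0) = -843.0 kJ/mol
(3) reversed and × 3 (H2O(g) must end up as a reactant; ×3 to match 3 H2O(g) in the target): (-3)·(-241.8) = +725.4 kJ/mol
(4) reversed (reverse to put S(s) on the product side): +20.6 kJ/mol
ΔH° = (+428.7) + (-843.0) + (+725.4) + (+20.6) = 331.7 kJ/mol

ΔH° = 331.7 kJ/mol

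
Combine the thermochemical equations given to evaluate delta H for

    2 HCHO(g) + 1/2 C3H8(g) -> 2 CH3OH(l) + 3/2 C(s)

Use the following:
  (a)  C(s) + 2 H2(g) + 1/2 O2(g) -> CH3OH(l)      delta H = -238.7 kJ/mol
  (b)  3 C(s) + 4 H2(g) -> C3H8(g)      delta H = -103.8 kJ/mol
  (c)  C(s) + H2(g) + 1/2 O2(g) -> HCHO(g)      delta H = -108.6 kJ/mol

delta H = -208.3 kJ/mol

(a) × 2: (2)·(-238.7) = -477.4 kJ/mol
(b) reversed and × 1/2: (-1/2)·(-103.8) = +51.9 kJ/mol
(c) reversed and × 2: (-2)·(-108.6) = +217.2 kJ/mol
delta H = (-477.4) + (+51.9) + (+217.2) = -208.3 kJ/mol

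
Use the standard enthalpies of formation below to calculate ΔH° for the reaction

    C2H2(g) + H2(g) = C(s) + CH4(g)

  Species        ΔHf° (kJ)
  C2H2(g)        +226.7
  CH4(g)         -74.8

ΔH° = -301.5 kJ

Products: 1·(+0.0) + 1·(-74.8) = -74.8
Reactants: 1·(+226.7) + 1·(+0.0) = +226.7
ΔH° = (-74.8) − (+226.7) = -301.5 kJ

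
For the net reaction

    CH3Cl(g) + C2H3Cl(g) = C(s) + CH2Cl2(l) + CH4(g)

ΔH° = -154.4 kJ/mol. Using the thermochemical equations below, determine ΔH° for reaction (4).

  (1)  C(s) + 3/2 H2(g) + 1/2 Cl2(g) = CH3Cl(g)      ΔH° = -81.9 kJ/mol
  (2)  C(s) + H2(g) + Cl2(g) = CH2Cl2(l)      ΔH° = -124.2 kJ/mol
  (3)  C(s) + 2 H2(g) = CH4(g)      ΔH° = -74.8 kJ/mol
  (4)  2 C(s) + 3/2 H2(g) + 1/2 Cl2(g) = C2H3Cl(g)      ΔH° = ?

ΔH° = 37.3 kJ/mol

(1) reversed (CH3Cl(g) must end up as a reactant): +81.9 kJ/mol
(2) as written (CH2Cl2(l) already on the product side): -124.2 kJ/mol
(3) as written (CH4(g) already on the product side): -74.8 kJ/mol
(4) reversed (reverse to put C2H3Cl(g) on the reactant side): contributes −x
-154.4 = (+81.9) + (-124.2) + (-74.8) − x
x = (-154.4 − (-117.1)) / (-1) = 37.3 kJ/mol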